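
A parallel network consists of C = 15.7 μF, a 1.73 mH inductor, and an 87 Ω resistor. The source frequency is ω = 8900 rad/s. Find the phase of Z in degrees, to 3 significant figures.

-81.3°

X_L = ωL = 15.4 Ω
X_C = 1/(ωC) = 7.16 Ω
Parallel: admittances add. Y = 1/R + 1/(jωL) + jωC
Y = (0.0115 + j0.0748) S
|Y| = 0.0757 S → |Z| = 1/|Y| = 13.2 Ω, ∠Z = −∠Y = -81.3°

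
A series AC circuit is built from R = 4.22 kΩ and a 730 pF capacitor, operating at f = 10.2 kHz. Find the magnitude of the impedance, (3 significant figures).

ω = 2πf = 64090 rad/s
X_C = 1/(ωC) = 21400 Ω
Z = 4220 − j21400 Ω
|Z| = √(4220² + 21400²) = 21800 Ω

21800 Ω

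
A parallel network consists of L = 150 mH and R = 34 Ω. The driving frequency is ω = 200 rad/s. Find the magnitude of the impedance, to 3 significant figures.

22.5 Ω

X_L = ωL = 30.0 Ω
Parallel: admittances add. Y = 1/R + 1/(jωL)
Y = (0.0294 − j0.0333) S
|Y| = 0.0445 S → |Z| = 1/|Y| = 22.5 Ω, ∠Z = −∠Y = 48.6°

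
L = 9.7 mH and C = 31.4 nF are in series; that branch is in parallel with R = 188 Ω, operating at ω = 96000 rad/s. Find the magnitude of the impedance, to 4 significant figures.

179.4 Ω

X_L = ωL = 931.2 Ω
X_C = 1/(ωC) = 331.7 Ω
Branch 1: Z₁ = R = 188.0 Ω
Branch 2 (series LC): Z₂ = j(X_L − X_C) = j599.5 Ω
Parallel: Z = Z₁Z₂/(Z₁+Z₂), |Z| = 179.4 Ω, ∠Z = 17.41°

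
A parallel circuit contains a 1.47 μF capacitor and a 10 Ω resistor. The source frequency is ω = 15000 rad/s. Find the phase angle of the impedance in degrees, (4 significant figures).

-12.43°

X_C = 1/(ωC) = 45.35 Ω
Parallel: admittances add. Y = 1/R + jωC
Y = (0.1000 + j0.02205) S
|Y| = 0.1024 S → |Z| = 1/|Y| = 9.765 Ω, ∠Z = −∠Y = -12.43°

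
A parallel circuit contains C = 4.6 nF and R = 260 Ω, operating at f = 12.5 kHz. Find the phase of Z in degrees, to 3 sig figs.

ω = 2πf = 78540 rad/s
X_C = 1/(ωC) = 2770 Ω
Parallel: admittances add. Y = 1/R + jωC
Y = (0.00385 + j0.000361) S
|Y| = 0.00386 S → |Z| = 1/|Y| = 259 Ω, ∠Z = −∠Y = -5.37°

-5.37°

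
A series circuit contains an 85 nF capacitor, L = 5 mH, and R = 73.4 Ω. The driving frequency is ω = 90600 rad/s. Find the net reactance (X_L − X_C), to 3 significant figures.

323 Ω

X_L = ωL = 453 Ω
X_C = 1/(ωC) = 130 Ω
X = 453 − 130 = 323 Ω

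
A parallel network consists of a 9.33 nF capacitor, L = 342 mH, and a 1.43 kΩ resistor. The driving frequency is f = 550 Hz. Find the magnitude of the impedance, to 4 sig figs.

931.9 Ω

ω = 2πf = 3456 rad/s
X_L = ωL = 1182 Ω
X_C = 1/(ωC) = 31020 Ω
Parallel: admittances add. Y = 1/R + 1/(jωL) + jωC
Y = (0.0006993 − j0.0008139) S
|Y| = 0.001073 S → |Z| = 1/|Y| = 931.9 Ω, ∠Z = −∠Y = 49.33°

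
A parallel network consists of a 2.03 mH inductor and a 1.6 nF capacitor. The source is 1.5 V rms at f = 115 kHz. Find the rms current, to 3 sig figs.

712 μA

ω = 2πf = 722600 rad/s
X_L = ωL = 1470 Ω
X_C = 1/(ωC) = 865 Ω
Parallel: admittances add. Y = 1/(jωL) + jωC
Y = (0 + j0.000474) S
|Y| = 0.000474 S → |Z| = 1/|Y| = 2110 Ω, ∠Z = −∠Y = -90.0°
I = V/|Z| = 1.5/2110 = 712 μA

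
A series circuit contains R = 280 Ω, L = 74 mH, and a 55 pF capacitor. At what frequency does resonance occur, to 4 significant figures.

78.89 kHz

ω₀ = 1/√(LC) = 1/√(0.074 × 5.5e-11) = 495700 rad/s
f₀ = ω₀/(2π) = 78.89 kHz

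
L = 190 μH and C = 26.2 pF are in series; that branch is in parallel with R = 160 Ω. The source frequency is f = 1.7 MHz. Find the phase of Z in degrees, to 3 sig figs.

-5.92°

ω = 2πf = 1.068e+07 rad/s
X_L = ωL = 2030 Ω
X_C = 1/(ωC) = 3570 Ω
Branch 1: Z₁ = R = 160 Ω
Branch 2 (series LC): Z₂ = j(X_L − X_C) = −j1540 Ω
Parallel: Z = Z₁Z₂/(Z₁+Z₂), |Z| = 159 Ω, ∠Z = -5.92°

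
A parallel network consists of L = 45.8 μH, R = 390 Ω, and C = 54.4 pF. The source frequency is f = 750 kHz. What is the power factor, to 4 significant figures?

ω = 2πf = 4.712e+06 rad/s
X_L = ωL = 215.8 Ω
X_C = 1/(ωC) = 3901 Ω
Parallel: admittances add. Y = 1/R + 1/(jωL) + jωC
Y = (0.002564 − j0.004377) S
|Y| = 0.005073 S → |Z| = 1/|Y| = 197.1 Ω, ∠Z = −∠Y = 59.64°
cos φ = cos(59.64°) = 0.5055

0.5055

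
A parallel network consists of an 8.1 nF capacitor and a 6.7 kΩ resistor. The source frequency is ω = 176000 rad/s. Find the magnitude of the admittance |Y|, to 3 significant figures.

X_C = 1/(ωC) = 701 Ω
Parallel: admittances add. Y = 1/R + jωC
Y = (0.000149 + j0.00143) S
|Y| = 0.00143 S → |Z| = 1/|Y| = 698 Ω, ∠Z = −∠Y = -84.0°

1.43 mS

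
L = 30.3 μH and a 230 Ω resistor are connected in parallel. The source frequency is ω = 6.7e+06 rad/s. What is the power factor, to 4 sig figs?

0.6617

X_L = ωL = 203.0 Ω
Parallel: admittances add. Y = 1/R + 1/(jωL)
Y = (0.004348 − j0.004926) S
|Y| = 0.006570 S → |Z| = 1/|Y| = 152.2 Ω, ∠Z = −∠Y = 48.57°
cos φ = cos(48.57°) = 0.6617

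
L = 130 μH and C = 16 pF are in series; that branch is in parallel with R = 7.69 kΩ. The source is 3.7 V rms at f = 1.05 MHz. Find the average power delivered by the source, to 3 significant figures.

ω = 2πf = 6.597e+06 rad/s
X_L = ωL = 858 Ω
X_C = 1/(ωC) = 9470 Ω
Branch 1: Z₁ = R = 7690 Ω
Branch 2 (series LC): Z₂ = j(X_L − X_C) = −j8620 Ω
Parallel: Z = Z₁Z₂/(Z₁+Z₂), |Z| = 5740 Ω, ∠Z = -41.8°
I = V/|Z| = 645 μA
P = VI cos φ = 3.7 × 0.000645 × cos(-41.8°) = 1.78 mW

1.78 mW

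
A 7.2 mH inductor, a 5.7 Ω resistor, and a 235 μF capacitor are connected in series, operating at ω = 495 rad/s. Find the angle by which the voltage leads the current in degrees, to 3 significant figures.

-41.4°

X_L = ωL = 3.56 Ω
X_C = 1/(ωC) = 8.60 Ω
Net reactance X = X_L − X_C = -5.03 Ω
Z = 5.70 − j5.03 Ω
|Z| = √(5.70² + 5.03²) = 7.60 Ω
∠Z = arctan(-5.03/5.70) = -41.4°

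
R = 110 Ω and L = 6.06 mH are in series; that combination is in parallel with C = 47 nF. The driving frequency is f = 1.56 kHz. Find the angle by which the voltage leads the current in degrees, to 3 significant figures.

ω = 2πf = 9802 rad/s
X_L = ωL = 59.4 Ω
X_C = 1/(ωC) = 2170 Ω
Branch 1 (R+jX_L): Z₁ = 110 + j59.4 Ω, |Z₁| = 125 Ω
Branch 2 (−jX_C): Z₂ = −j2170 Ω
Parallel: Z = Z₁Z₂/(Z₁+Z₂), |Z| = 128 Ω, ∠Z = 25.4°

25.4°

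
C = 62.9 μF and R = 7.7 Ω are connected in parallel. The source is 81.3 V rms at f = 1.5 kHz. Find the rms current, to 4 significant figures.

49.34 A

ω = 2πf = 9425 rad/s
X_C = 1/(ωC) = 1.687 Ω
Parallel: admittances add. Y = 1/R + jωC
Y = (0.1299 + j0.5928) S
|Y| = 0.6069 S → |Z| = 1/|Y| = 1.648 Ω, ∠Z = −∠Y = -77.64°
I = V/|Z| = 81.3/1.648 = 49.34 A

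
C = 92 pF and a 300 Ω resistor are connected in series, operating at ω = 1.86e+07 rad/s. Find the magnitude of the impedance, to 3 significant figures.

X_C = 1/(ωC) = 584 Ω
Z = 300 − j584 Ω
|Z| = √(300² + 584²) = 657 Ω

657 Ω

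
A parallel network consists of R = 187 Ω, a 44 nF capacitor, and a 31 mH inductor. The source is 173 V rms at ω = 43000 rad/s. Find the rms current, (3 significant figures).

X_L = ωL = 1330 Ω
X_C = 1/(ωC) = 529 Ω
Parallel: admittances add. Y = 1/R + 1/(jωL) + jωC
Y = (0.00535 + j0.00114) S
|Y| = 0.00547 S → |Z| = 1/|Y| = 183 Ω, ∠Z = −∠Y = -12.1°
I = V/|Z| = 173/183 = 946 mA

946 mA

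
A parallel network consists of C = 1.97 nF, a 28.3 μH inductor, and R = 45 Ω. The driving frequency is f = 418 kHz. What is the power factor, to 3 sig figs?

ω = 2πf = 2.626e+06 rad/s
X_L = ωL = 74.3 Ω
X_C = 1/(ωC) = 193 Ω
Parallel: admittances add. Y = 1/R + 1/(jωL) + jωC
Y = (0.0222 − j0.00828) S
|Y| = 0.0237 S → |Z| = 1/|Y| = 42.2 Ω, ∠Z = −∠Y = 20.4°
cos φ = cos(20.4°) = 0.937

0.937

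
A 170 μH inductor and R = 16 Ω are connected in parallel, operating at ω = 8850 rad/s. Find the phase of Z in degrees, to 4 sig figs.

84.63°

X_L = ωL = 1.505 Ω
Parallel: admittances add. Y = 1/R + 1/(jωL)
Y = (0.06250 − j0.6647) S
|Y| = 0.6676 S → |Z| = 1/|Y| = 1.498 Ω, ∠Z = −∠Y = 84.63°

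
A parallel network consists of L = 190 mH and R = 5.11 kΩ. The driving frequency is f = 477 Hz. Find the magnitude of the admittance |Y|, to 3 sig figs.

1.77 mS

ω = 2πf = 2997 rad/s
X_L = ωL = 569 Ω
Parallel: admittances add. Y = 1/R + 1/(jωL)
Y = (0.000196 − j0.00176) S
|Y| = 0.00177 S → |Z| = 1/|Y| = 566 Ω, ∠Z = −∠Y = 83.6°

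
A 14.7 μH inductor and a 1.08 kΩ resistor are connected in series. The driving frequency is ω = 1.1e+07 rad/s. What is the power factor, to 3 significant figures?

0.989

X_L = ωL = 162 Ω
Z = 1080 + j162 Ω
|Z| = √(1080² + 162²) = 1090 Ω
∠Z = arctan(162/1080) = 8.52°
cos φ = cos(8.52°) = 0.989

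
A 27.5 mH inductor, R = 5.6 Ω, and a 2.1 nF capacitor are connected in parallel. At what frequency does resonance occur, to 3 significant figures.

20.9 kHz

ω₀ = 1/√(LC) = 1/√(0.0275 × 2.1e-09) = 131600 rad/s
f₀ = ω₀/(2π) = 20.9 kHz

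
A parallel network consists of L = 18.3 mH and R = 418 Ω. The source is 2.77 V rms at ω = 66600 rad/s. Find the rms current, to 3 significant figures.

7.01 mA

X_L = ωL = 1220 Ω
Parallel: admittances add. Y = 1/R + 1/(jωL)
Y = (0.00239 − j0.000820) S
|Y| = 0.00253 S → |Z| = 1/|Y| = 395 Ω, ∠Z = −∠Y = 18.9°
I = V/|Z| = 2.77/395 = 7.01 mA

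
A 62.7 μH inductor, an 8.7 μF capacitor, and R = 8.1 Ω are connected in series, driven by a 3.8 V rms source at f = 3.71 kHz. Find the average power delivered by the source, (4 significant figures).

1.506 W

ω = 2πf = 23310 rad/s
X_L = ωL = 1.462 Ω
X_C = 1/(ωC) = 4.931 Ω
Net reactance X = X_L − X_C = -3.469 Ω
Z = 8.100 − j3.469 Ω
|Z| = √(8.100² + 3.469²) = 8.812 Ω
∠Z = arctan(-3.469/8.100) = -23.19°
I = V/|Z| = 431.2 mA
P = VI cos φ = 3.8 × 0.4312 × cos(-23.19°) = 1.506 W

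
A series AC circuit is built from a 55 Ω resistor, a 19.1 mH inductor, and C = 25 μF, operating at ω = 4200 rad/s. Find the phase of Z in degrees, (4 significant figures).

52.12°

X_L = ωL = 80.22 Ω
X_C = 1/(ωC) = 9.524 Ω
Net reactance X = X_L − X_C = 70.70 Ω
Z = 55.00 + j70.70 Ω
|Z| = √(55.00² + 70.70²) = 89.57 Ω
∠Z = arctan(70.70/55.00) = 52.12°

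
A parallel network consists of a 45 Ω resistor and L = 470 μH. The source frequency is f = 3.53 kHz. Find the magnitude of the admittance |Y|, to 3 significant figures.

98.5 mS

ω = 2πf = 22180 rad/s
X_L = ωL = 10.4 Ω
Parallel: admittances add. Y = 1/R + 1/(jωL)
Y = (0.0222 − j0.0959) S
|Y| = 0.0985 S → |Z| = 1/|Y| = 10.2 Ω, ∠Z = −∠Y = 77.0°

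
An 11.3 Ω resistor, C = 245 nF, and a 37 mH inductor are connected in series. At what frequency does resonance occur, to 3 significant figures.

1.67 kHz

ω₀ = 1/√(LC) = 1/√(0.037 × 2.45e-07) = 10500 rad/s
f₀ = ω₀/(2π) = 1.67 kHz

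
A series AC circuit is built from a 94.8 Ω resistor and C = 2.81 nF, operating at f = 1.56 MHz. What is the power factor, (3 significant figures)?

ω = 2πf = 9.802e+06 rad/s
X_C = 1/(ωC) = 36.3 Ω
Z = 94.8 − j36.3 Ω
|Z| = √(94.8² + 36.3²) = 102 Ω
∠Z = arctan(-36.3/94.8) = -21.0°
cos φ = cos(-21.0°) = 0.934

0.934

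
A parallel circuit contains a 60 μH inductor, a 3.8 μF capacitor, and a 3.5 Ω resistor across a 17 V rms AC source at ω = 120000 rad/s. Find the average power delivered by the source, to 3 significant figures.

82.6 W

X_L = ωL = 7.20 Ω
X_C = 1/(ωC) = 2.19 Ω
Parallel: admittances add. Y = 1/R + 1/(jωL) + jωC
Y = (0.286 + j0.317) S
|Y| = 0.427 S → |Z| = 1/|Y| = 2.34 Ω, ∠Z = −∠Y = -48.0°
I = V/|Z| = 7.26 A
P = VI cos φ = 17 × 7.26 × cos(-48.0°) = 82.6 W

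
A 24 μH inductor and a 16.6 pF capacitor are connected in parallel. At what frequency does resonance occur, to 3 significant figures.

7.97 MHz

ω₀ = 1/√(LC) = 1/√(2.4e-05 × 1.66e-11) = 5.01e+07 rad/s
f₀ = ω₀/(2π) = 7.97 MHz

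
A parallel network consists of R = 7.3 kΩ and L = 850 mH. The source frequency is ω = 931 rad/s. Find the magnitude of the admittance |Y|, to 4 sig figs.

X_L = ωL = 791.4 Ω
Parallel: admittances add. Y = 1/R + 1/(jωL)
Y = (0.0001370 − j0.001264) S
|Y| = 0.001271 S → |Z| = 1/|Y| = 786.7 Ω, ∠Z = −∠Y = 83.81°

1.271 mS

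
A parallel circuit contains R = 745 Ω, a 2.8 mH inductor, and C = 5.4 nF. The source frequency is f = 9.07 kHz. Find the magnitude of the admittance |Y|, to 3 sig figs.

6.11 mS

ω = 2πf = 56990 rad/s
X_L = ωL = 160 Ω
X_C = 1/(ωC) = 3250 Ω
Parallel: admittances add. Y = 1/R + 1/(jωL) + jωC
Y = (0.00134 − j0.00596) S
|Y| = 0.00611 S → |Z| = 1/|Y| = 164 Ω, ∠Z = −∠Y = 77.3°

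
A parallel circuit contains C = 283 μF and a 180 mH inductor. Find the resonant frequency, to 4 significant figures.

22.30 Hz

ω₀ = 1/√(LC) = 1/√(0.18 × 0.000283) = 140.1 rad/s
f₀ = ω₀/(2π) = 22.30 Hz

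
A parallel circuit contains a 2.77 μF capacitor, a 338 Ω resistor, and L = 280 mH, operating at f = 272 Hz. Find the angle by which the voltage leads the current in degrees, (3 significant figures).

-41.8°

ω = 2πf = 1709 rad/s
X_L = ωL = 479 Ω
X_C = 1/(ωC) = 211 Ω
Parallel: admittances add. Y = 1/R + 1/(jωL) + jωC
Y = (0.00296 + j0.00264) S
|Y| = 0.00397 S → |Z| = 1/|Y| = 252 Ω, ∠Z = −∠Y = -41.8°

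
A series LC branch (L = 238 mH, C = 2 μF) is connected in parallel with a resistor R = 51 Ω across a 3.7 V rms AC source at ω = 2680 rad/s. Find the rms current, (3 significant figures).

X_L = ωL = 638 Ω
X_C = 1/(ωC) = 187 Ω
Branch 1: Z₁ = R = 51.0 Ω
Branch 2 (series LC): Z₂ = j(X_L − X_C) = j451 Ω
Parallel: Z = Z₁Z₂/(Z₁+Z₂), |Z| = 50.7 Ω, ∠Z = 6.45°
I = V/|Z| = 3.7/50.7 = 73.0 mA

73.0 mA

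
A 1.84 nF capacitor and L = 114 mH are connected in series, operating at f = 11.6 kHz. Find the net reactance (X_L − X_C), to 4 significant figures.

ω = 2πf = 72880 rad/s
X_L = ωL = 8309 Ω
X_C = 1/(ωC) = 7457 Ω
X = 8309 − 7457 = 852.2 Ω

852.2 Ω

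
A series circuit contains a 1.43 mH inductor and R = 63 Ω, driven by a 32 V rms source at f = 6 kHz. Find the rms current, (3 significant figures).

ω = 2πf = 37700 rad/s
X_L = ωL = 53.9 Ω
Z = 63.0 + j53.9 Ω
|Z| = √(63.0² + 53.9²) = 82.9 Ω
I = V/|Z| = 32/82.9 = 386 mA

386 mA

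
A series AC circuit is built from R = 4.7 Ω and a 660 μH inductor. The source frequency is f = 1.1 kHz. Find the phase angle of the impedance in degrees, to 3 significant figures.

44.1°

ω = 2πf = 6912 rad/s
X_L = ωL = 4.56 Ω
Z = 4.70 + j4.56 Ω
|Z| = √(4.70² + 4.56²) = 6.55 Ω
∠Z = arctan(4.56/4.70) = 44.1°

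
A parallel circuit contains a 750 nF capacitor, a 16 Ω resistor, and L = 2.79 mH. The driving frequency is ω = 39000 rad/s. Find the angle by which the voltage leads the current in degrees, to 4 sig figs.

X_L = ωL = 108.8 Ω
X_C = 1/(ωC) = 34.19 Ω
Parallel: admittances add. Y = 1/R + 1/(jωL) + jωC
Y = (0.06250 + j0.02006) S
|Y| = 0.06564 S → |Z| = 1/|Y| = 15.23 Ω, ∠Z = −∠Y = -17.79°

-17.79°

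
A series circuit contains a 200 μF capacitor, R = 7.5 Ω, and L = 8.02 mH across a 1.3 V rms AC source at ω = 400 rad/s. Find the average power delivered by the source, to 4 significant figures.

88.89 mW

X_L = ωL = 3.208 Ω
X_C = 1/(ωC) = 12.50 Ω
Net reactance X = X_L − X_C = -9.292 Ω
Z = 7.500 − j9.292 Ω
|Z| = √(7.500² + 9.292²) = 11.94 Ω
∠Z = arctan(-9.292/7.500) = -51.09°
I = V/|Z| = 108.9 mA
P = VI cos φ = 1.3 × 0.1089 × cos(-51.09°) = 88.89 mW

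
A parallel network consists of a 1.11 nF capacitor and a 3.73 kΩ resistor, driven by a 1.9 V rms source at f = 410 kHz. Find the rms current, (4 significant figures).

ω = 2πf = 2.576e+06 rad/s
X_C = 1/(ωC) = 349.7 Ω
Parallel: admittances add. Y = 1/R + jωC
Y = (0.0002681 + j0.002859) S
|Y| = 0.002872 S → |Z| = 1/|Y| = 348.2 Ω, ∠Z = −∠Y = -84.64°
I = V/|Z| = 1.9/348.2 = 5.457 mA

5.457 mA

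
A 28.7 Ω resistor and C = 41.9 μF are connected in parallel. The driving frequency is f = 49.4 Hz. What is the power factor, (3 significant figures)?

0.937

ω = 2πf = 310.4 rad/s
X_C = 1/(ωC) = 76.9 Ω
Parallel: admittances add. Y = 1/R + jωC
Y = (0.0348 + j0.0130) S
|Y| = 0.0372 S → |Z| = 1/|Y| = 26.9 Ω, ∠Z = −∠Y = -20.5°
cos φ = cos(-20.5°) = 0.937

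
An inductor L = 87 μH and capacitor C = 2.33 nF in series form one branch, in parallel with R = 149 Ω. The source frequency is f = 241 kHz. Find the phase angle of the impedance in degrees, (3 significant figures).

-44.5°

ω = 2πf = 1.514e+06 rad/s
X_L = ωL = 132 Ω
X_C = 1/(ωC) = 283 Ω
Branch 1: Z₁ = R = 149 Ω
Branch 2 (series LC): Z₂ = j(X_L − X_C) = −j152 Ω
Parallel: Z = Z₁Z₂/(Z₁+Z₂), |Z| = 106 Ω, ∠Z = -44.5°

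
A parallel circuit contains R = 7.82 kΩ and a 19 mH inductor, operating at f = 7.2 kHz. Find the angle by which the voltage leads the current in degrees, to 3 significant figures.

ω = 2πf = 45240 rad/s
X_L = ωL = 860 Ω
Parallel: admittances add. Y = 1/R + 1/(jωL)
Y = (0.000128 − j0.00116) S
|Y| = 0.00117 S → |Z| = 1/|Y| = 854 Ω, ∠Z = −∠Y = 83.7°

83.7°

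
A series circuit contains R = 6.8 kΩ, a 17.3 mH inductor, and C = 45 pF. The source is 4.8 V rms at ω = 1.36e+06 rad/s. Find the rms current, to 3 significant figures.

X_L = ωL = 23500 Ω
X_C = 1/(ωC) = 16300 Ω
Net reactance X = X_L − X_C = 7190 Ω
Z = 6800 + j7190 Ω
|Z| = √(6800² + 7190²) = 9890 Ω
I = V/|Z| = 4.8/9890 = 485 μA

485 μA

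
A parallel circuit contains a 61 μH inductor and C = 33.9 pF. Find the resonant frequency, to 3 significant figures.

3.50 MHz

ω₀ = 1/√(LC) = 1/√(6.1e-05 × 3.39e-11) = 2.199e+07 rad/s
f₀ = ω₀/(2π) = 3.50 MHz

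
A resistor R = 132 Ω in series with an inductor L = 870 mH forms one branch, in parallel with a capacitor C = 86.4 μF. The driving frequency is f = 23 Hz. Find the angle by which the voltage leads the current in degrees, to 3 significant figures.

-65.5°

ω = 2πf = 144.5 rad/s
X_L = ωL = 126 Ω
X_C = 1/(ωC) = 80.1 Ω
Branch 1 (R+jX_L): Z₁ = 132 + j126 Ω, |Z₁| = 182 Ω
Branch 2 (−jX_C): Z₂ = −j80.1 Ω
Parallel: Z = Z₁Z₂/(Z₁+Z₂), |Z| = 105 Ω, ∠Z = -65.5°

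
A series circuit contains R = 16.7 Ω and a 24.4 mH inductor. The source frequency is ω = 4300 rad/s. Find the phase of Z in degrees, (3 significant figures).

X_L = ωL = 105 Ω
Z = 16.7 + j105 Ω
|Z| = √(16.7² + 105²) = 106 Ω
∠Z = arctan(105/16.7) = 81.0°

81.0°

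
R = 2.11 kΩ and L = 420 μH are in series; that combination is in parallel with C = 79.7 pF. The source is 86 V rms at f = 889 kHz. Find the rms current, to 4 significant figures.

ω = 2πf = 5.586e+06 rad/s
X_L = ωL = 2346 Ω
X_C = 1/(ωC) = 2246 Ω
Branch 1 (R+jX_L): Z₁ = 2110 + j2346 Ω, |Z₁| = 3155 Ω
Branch 2 (−jX_C): Z₂ = −j2246 Ω
Parallel: Z = Z₁Z₂/(Z₁+Z₂), |Z| = 3355 Ω, ∠Z = -44.67°
I = V/|Z| = 86/3355 = 25.63 mA

25.63 mA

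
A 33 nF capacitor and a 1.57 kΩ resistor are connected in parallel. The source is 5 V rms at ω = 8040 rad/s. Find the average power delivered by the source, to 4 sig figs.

X_C = 1/(ωC) = 3769 Ω
Parallel: admittances add. Y = 1/R + jωC
Y = (0.0006369 + j0.0002653) S
|Y| = 0.0006900 S → |Z| = 1/|Y| = 1449 Ω, ∠Z = −∠Y = -22.61°
I = V/|Z| = 3.450 mA
P = VI cos φ = 5 × 0.003450 × cos(-22.61°) = 15.92 mW

15.92 mW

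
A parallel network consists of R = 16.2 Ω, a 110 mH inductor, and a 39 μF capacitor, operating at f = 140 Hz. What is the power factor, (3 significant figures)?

ω = 2πf = 879.6 rad/s
X_L = ωL = 96.8 Ω
X_C = 1/(ωC) = 29.1 Ω
Parallel: admittances add. Y = 1/R + 1/(jωL) + jωC
Y = (0.0617 + j0.0240) S
|Y| = 0.0662 S → |Z| = 1/|Y| = 15.1 Ω, ∠Z = −∠Y = -21.2°
cos φ = cos(-21.2°) = 0.932

0.932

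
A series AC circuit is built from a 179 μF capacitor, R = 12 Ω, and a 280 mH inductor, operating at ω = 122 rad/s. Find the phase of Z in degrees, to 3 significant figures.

X_L = ωL = 34.2 Ω
X_C = 1/(ωC) = 45.8 Ω
Net reactance X = X_L − X_C = -11.6 Ω
Z = 12.0 − j11.6 Ω
|Z| = √(12.0² + 11.6²) = 16.7 Ω
∠Z = arctan(-11.6/12.0) = -44.1°

-44.1°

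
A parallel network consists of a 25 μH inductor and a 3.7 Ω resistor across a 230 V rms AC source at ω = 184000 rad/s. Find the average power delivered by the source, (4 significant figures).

X_L = ωL = 4.600 Ω
Parallel: admittances add. Y = 1/R + 1/(jωL)
Y = (0.2703 − j0.2174) S
|Y| = 0.3469 S → |Z| = 1/|Y| = 2.883 Ω, ∠Z = −∠Y = 38.81°
I = V/|Z| = 79.78 A
P = VI cos φ = 230 × 79.78 × cos(38.81°) = 14.30 kW

14.30 kW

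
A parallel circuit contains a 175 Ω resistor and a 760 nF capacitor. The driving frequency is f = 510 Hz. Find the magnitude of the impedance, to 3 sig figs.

ω = 2πf = 3204 rad/s
X_C = 1/(ωC) = 411 Ω
Parallel: admittances add. Y = 1/R + jωC
Y = (0.00571 + j0.00244) S
|Y| = 0.00621 S → |Z| = 1/|Y| = 161 Ω, ∠Z = −∠Y = -23.1°

161 Ω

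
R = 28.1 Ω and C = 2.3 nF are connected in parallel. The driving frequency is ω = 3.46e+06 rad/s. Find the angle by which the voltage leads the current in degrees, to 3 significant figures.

X_C = 1/(ωC) = 126 Ω
Parallel: admittances add. Y = 1/R + jωC
Y = (0.0356 + j0.00796) S
|Y| = 0.0365 S → |Z| = 1/|Y| = 27.4 Ω, ∠Z = −∠Y = -12.6°

-12.6°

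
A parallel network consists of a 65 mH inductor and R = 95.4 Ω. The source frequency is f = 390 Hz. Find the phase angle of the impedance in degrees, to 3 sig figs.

ω = 2πf = 2450 rad/s
X_L = ωL = 159 Ω
Parallel: admittances add. Y = 1/R + 1/(jωL)
Y = (0.0105 − j0.00628) S
|Y| = 0.0122 S → |Z| = 1/|Y| = 81.8 Ω, ∠Z = −∠Y = 30.9°

30.9°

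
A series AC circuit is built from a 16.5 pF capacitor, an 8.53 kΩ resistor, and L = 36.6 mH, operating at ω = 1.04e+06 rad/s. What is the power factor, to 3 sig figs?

X_L = ωL = 38100 Ω
X_C = 1/(ωC) = 58300 Ω
Net reactance X = X_L − X_C = -20200 Ω
Z = 8530 − j20200 Ω
|Z| = √(8530² + 20200²) = 21900 Ω
∠Z = arctan(-20200/8530) = -67.1°
cos φ = cos(-67.1°) = 0.389

0.389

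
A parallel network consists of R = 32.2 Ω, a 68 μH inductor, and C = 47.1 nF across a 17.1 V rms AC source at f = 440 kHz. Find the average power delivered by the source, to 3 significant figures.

9.08 W

ω = 2πf = 2.765e+06 rad/s
X_L = ωL = 188 Ω
X_C = 1/(ωC) = 7.68 Ω
Parallel: admittances add. Y = 1/R + 1/(jωL) + jωC
Y = (0.0311 + j0.125) S
|Y| = 0.129 S → |Z| = 1/|Y| = 7.77 Ω, ∠Z = −∠Y = -76.0°
I = V/|Z| = 2.20 A
P = VI cos φ = 17.1 × 2.20 × cos(-76.0°) = 9.08 W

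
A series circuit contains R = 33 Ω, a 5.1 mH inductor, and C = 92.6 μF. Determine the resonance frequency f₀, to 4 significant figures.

231.6 Hz

ω₀ = 1/√(LC) = 1/√(0.0051 × 9.26e-05) = 1455 rad/s
f₀ = ω₀/(2π) = 231.6 Hz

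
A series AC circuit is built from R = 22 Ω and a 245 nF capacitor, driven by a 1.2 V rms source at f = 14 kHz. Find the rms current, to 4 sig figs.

23.37 mA

ω = 2πf = 87960 rad/s
X_C = 1/(ωC) = 46.40 Ω
Z = 22.00 − j46.40 Ω
|Z| = √(22.00² + 46.40²) = 51.35 Ω
I = V/|Z| = 1.2/51.35 = 23.37 mA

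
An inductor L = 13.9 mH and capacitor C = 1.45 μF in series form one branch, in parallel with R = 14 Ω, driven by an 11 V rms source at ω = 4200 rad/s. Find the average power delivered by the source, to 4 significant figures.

X_L = ωL = 58.38 Ω
X_C = 1/(ωC) = 164.2 Ω
Branch 1: Z₁ = R = 14.00 Ω
Branch 2 (series LC): Z₂ = j(X_L − X_C) = −j105.8 Ω
Parallel: Z = Z₁Z₂/(Z₁+Z₂), |Z| = 13.88 Ω, ∠Z = -7.536°
I = V/|Z| = 792.6 mA
P = VI cos φ = 11 × 0.7926 × cos(-7.536°) = 8.643 W

8.643 W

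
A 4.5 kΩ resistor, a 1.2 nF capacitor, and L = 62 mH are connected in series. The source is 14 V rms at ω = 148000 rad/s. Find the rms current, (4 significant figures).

2.444 mA

X_L = ωL = 9176 Ω
X_C = 1/(ωC) = 5631 Ω
Net reactance X = X_L − X_C = 3545 Ω
Z = 4500 + j3545 Ω
|Z| = √(4500² + 3545²) = 5729 Ω
I = V/|Z| = 14/5729 = 2.444 mA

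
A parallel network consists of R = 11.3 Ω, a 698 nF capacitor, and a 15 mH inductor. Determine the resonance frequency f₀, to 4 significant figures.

ω₀ = 1/√(LC) = 1/√(0.015 × 6.98e-07) = 9773 rad/s
f₀ = ω₀/(2π) = 1.555 kHz

1.555 kHz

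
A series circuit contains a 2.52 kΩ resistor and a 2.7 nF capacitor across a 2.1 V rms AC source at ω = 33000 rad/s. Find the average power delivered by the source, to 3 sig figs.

X_C = 1/(ωC) = 11200 Ω
Z = 2520 − j11200 Ω
|Z| = √(2520² + 11200²) = 11500 Ω
∠Z = arctan(-11200/2520) = -77.3°
I = V/|Z| = 183 μA
P = VI cos φ = 2.1 × 0.000183 × cos(-77.3°) = 84.0 μW

84.0 μW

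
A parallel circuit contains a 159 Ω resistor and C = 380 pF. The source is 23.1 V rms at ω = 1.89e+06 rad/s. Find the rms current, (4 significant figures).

146.2 mA

X_C = 1/(ωC) = 1392 Ω
Parallel: admittances add. Y = 1/R + jωC
Y = (0.006289 + j0.0007182) S
|Y| = 0.006330 S → |Z| = 1/|Y| = 158.0 Ω, ∠Z = −∠Y = -6.515°
I = V/|Z| = 23.1/158.0 = 146.2 mA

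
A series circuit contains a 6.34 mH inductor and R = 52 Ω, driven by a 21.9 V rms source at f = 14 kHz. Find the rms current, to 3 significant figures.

39.1 mA

ω = 2πf = 87960 rad/s
X_L = ωL = 558 Ω
Z = 52.0 + j558 Ω
|Z| = √(52.0² + 558²) = 560 Ω
I = V/|Z| = 21.9/560 = 39.1 mA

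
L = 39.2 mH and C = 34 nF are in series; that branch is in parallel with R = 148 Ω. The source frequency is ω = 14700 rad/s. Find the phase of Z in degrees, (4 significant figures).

-5.931°

X_L = ωL = 576.2 Ω
X_C = 1/(ωC) = 2001 Ω
Branch 1: Z₁ = R = 148.0 Ω
Branch 2 (series LC): Z₂ = j(X_L − X_C) = −j1425 Ω
Parallel: Z = Z₁Z₂/(Z₁+Z₂), |Z| = 147.2 Ω, ∠Z = -5.931°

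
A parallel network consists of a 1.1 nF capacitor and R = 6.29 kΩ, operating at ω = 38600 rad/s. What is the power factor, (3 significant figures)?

0.966

X_C = 1/(ωC) = 23600 Ω
Parallel: admittances add. Y = 1/R + jωC
Y = (0.000159 + j4.25e-05) S
|Y| = 0.000165 S → |Z| = 1/|Y| = 6080 Ω, ∠Z = −∠Y = -15.0°
cos φ = cos(-15.0°) = 0.966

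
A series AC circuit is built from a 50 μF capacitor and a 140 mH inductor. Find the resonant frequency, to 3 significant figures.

ω₀ = 1/√(LC) = 1/√(0.14 × 5e-05) = 378.0 rad/s
f₀ = ω₀/(2π) = 60.2 Hz

60.2 Hz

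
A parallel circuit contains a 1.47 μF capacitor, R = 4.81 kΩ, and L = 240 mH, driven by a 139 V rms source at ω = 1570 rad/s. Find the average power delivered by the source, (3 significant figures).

4.02 W

X_L = ωL = 377 Ω
X_C = 1/(ωC) = 433 Ω
Parallel: admittances add. Y = 1/R + 1/(jωL) + jωC
Y = (0.000208 − j0.000346) S
|Y| = 0.000404 S → |Z| = 1/|Y| = 2480 Ω, ∠Z = −∠Y = 59.0°
I = V/|Z| = 56.1 mA
P = VI cos φ = 139 × 0.0561 × cos(59.0°) = 4.02 W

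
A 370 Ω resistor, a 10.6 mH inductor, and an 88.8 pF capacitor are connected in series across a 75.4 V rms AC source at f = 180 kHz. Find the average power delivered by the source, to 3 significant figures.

ω = 2πf = 1.131e+06 rad/s
X_L = ωL = 12000 Ω
X_C = 1/(ωC) = 9960 Ω
Net reactance X = X_L − X_C = 2030 Ω
Z = 370 + j2030 Ω
|Z| = √(370² + 2030²) = 2060 Ω
∠Z = arctan(2030/370) = 79.7°
I = V/|Z| = 36.5 mA
P = VI cos φ = 75.4 × 0.0365 × cos(79.7°) = 493 mW

493 mW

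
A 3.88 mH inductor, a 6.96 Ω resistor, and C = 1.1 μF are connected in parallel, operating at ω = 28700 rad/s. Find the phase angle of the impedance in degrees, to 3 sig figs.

X_L = ωL = 111 Ω
X_C = 1/(ωC) = 31.7 Ω
Parallel: admittances add. Y = 1/R + 1/(jωL) + jωC
Y = (0.144 + j0.0226) S
|Y| = 0.145 S → |Z| = 1/|Y| = 6.88 Ω, ∠Z = −∠Y = -8.94°

-8.94°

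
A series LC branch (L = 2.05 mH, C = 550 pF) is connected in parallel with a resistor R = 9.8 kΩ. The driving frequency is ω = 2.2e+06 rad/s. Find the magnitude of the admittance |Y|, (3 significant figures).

290 μS

X_L = ωL = 4510 Ω
X_C = 1/(ωC) = 826 Ω
Branch 1: Z₁ = R = 9800 Ω
Branch 2 (series LC): Z₂ = j(X_L − X_C) = j3680 Ω
Parallel: Z = Z₁Z₂/(Z₁+Z₂), |Z| = 3450 Ω, ∠Z = 69.4°
|Y| = 1/|Z| = 290 μS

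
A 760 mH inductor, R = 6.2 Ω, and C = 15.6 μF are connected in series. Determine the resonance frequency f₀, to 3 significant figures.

ω₀ = 1/√(LC) = 1/√(0.76 × 1.56e-05) = 290.4 rad/s
f₀ = ω₀/(2π) = 46.2 Hz

46.2 Hz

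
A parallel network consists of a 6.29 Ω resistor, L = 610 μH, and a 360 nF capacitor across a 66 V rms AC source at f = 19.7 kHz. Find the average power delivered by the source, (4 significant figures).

ω = 2πf = 123800 rad/s
X_L = ωL = 75.51 Ω
X_C = 1/(ωC) = 22.44 Ω
Parallel: admittances add. Y = 1/R + 1/(jωL) + jωC
Y = (0.1590 + j0.03132) S
|Y| = 0.1620 S → |Z| = 1/|Y| = 6.171 Ω, ∠Z = −∠Y = -11.14°
I = V/|Z| = 10.69 A
P = VI cos φ = 66 × 10.69 × cos(-11.14°) = 692.5 W

692.5 W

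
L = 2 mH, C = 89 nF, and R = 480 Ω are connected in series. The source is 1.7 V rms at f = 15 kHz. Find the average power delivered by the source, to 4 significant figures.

ω = 2πf = 94250 rad/s
X_L = ωL = 188.5 Ω
X_C = 1/(ωC) = 119.2 Ω
Net reactance X = X_L − X_C = 69.28 Ω
Z = 480.0 + j69.28 Ω
|Z| = √(480.0² + 69.28²) = 485.0 Ω
∠Z = arctan(69.28/480.0) = 8.213°
I = V/|Z| = 3.505 mA
P = VI cos φ = 1.7 × 0.003505 × cos(8.213°) = 5.898 mW

5.898 mW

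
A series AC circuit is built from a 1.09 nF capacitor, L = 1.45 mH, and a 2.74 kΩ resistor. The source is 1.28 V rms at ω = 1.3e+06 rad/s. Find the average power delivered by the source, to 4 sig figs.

504.5 μW

X_L = ωL = 1885 Ω
X_C = 1/(ωC) = 705.7 Ω
Net reactance X = X_L − X_C = 1179 Ω
Z = 2740 + j1179 Ω
|Z| = √(2740² + 1179²) = 2983 Ω
∠Z = arctan(1179/2740) = 23.29°
I = V/|Z| = 429.1 μA
P = VI cos φ = 1.28 × 0.0004291 × cos(23.29°) = 504.5 μW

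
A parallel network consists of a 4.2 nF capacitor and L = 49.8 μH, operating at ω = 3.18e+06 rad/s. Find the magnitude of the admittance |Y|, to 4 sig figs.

7.041 mS

X_L = ωL = 158.4 Ω
X_C = 1/(ωC) = 74.87 Ω
Parallel: admittances add. Y = 1/(jωL) + jωC
Y = (0 + j0.007041) S
|Y| = 0.007041 S → |Z| = 1/|Y| = 142.0 Ω, ∠Z = −∠Y = -90.00°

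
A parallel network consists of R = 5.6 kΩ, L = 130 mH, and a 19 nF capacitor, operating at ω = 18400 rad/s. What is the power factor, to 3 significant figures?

X_L = ωL = 2390 Ω
X_C = 1/(ωC) = 2860 Ω
Parallel: admittances add. Y = 1/R + 1/(jωL) + jωC
Y = (0.000179 − j6.85e-05) S
|Y| = 0.000191 S → |Z| = 1/|Y| = 5230 Ω, ∠Z = −∠Y = 21.0°
cos φ = cos(21.0°) = 0.934

0.934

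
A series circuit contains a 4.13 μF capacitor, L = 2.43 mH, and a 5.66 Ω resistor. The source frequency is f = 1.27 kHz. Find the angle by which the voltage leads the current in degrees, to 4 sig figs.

-62.67°

ω = 2πf = 7980 rad/s
X_L = ωL = 19.39 Ω
X_C = 1/(ωC) = 30.34 Ω
Net reactance X = X_L − X_C = -10.95 Ω
Z = 5.660 − j10.95 Ω
|Z| = √(5.660² + 10.95²) = 12.33 Ω
∠Z = arctan(-10.95/5.660) = -62.67°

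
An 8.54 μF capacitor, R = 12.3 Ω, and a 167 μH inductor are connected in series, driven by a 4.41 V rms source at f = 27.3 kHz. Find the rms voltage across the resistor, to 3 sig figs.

ω = 2πf = 171500 rad/s
X_L = ωL = 28.6 Ω
X_C = 1/(ωC) = 0.683 Ω
Net reactance X = X_L − X_C = 28.0 Ω
Z = 12.3 + j28.0 Ω
|Z| = √(12.3² + 28.0²) = 30.5 Ω
I = V/|Z| = 144 mA
V_R = I·|Z_R| = 0.144 × 12.3 = 1.78 V

1.78 V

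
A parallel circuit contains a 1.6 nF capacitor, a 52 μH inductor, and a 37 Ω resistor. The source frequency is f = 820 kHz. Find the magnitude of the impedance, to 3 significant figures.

36.5 Ω

ω = 2πf = 5.152e+06 rad/s
X_L = ωL = 268 Ω
X_C = 1/(ωC) = 121 Ω
Parallel: admittances add. Y = 1/R + 1/(jωL) + jωC
Y = (0.0270 + j0.00451) S
|Y| = 0.0274 S → |Z| = 1/|Y| = 36.5 Ω, ∠Z = −∠Y = -9.48°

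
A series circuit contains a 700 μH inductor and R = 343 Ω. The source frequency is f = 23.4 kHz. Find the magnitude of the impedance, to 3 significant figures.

ω = 2πf = 147000 rad/s
X_L = ωL = 103 Ω
Z = 343 + j103 Ω
|Z| = √(343² + 103²) = 358 Ω

358 Ω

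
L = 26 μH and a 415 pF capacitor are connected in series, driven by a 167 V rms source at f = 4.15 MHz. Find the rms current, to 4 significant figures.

285.2 mA

ω = 2πf = 2.608e+07 rad/s
X_L = ωL = 678.0 Ω
X_C = 1/(ωC) = 92.41 Ω
Net reactance X = X_L − X_C = 585.5 Ω
Z = j585.5 Ω
|Z| = √(0² + 585.5²) = 585.5 Ω
I = V/|Z| = 167/585.5 = 285.2 mA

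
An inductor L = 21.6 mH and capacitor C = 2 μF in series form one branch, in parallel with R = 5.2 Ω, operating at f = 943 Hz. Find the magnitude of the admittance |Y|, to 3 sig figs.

194 mS

ω = 2πf = 5925 rad/s
X_L = ωL = 128 Ω
X_C = 1/(ωC) = 84.4 Ω
Branch 1: Z₁ = R = 5.20 Ω
Branch 2 (series LC): Z₂ = j(X_L − X_C) = j43.6 Ω
Parallel: Z = Z₁Z₂/(Z₁+Z₂), |Z| = 5.16 Ω, ∠Z = 6.80°
|Y| = 1/|Z| = 194 mS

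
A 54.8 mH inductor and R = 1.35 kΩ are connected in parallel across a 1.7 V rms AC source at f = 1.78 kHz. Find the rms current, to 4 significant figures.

ω = 2πf = 11180 rad/s
X_L = ωL = 612.9 Ω
Parallel: admittances add. Y = 1/R + 1/(jωL)
Y = (0.0007407 − j0.001632) S
|Y| = 0.001792 S → |Z| = 1/|Y| = 558.1 Ω, ∠Z = −∠Y = 65.58°
I = V/|Z| = 1.7/558.1 = 3.046 mA

3.046 mA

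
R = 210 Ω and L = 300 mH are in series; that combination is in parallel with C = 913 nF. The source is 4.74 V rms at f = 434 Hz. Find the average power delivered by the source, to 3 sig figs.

6.61 mW

ω = 2πf = 2727 rad/s
X_L = ωL = 818 Ω
X_C = 1/(ωC) = 402 Ω
Branch 1 (R+jX_L): Z₁ = 210 + j818 Ω, |Z₁| = 845 Ω
Branch 2 (−jX_C): Z₂ = −j402 Ω
Parallel: Z = Z₁Z₂/(Z₁+Z₂), |Z| = 727 Ω, ∠Z = -77.6°
I = V/|Z| = 6.52 mA
P = VI cos φ = 4.74 × 0.00652 × cos(-77.6°) = 6.61 mW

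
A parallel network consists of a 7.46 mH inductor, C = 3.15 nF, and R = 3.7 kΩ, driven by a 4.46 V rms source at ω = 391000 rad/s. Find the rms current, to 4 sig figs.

X_L = ωL = 2917 Ω
X_C = 1/(ωC) = 811.9 Ω
Parallel: admittances add. Y = 1/R + 1/(jωL) + jωC
Y = (0.0002703 + j0.0008888) S
|Y| = 0.0009290 S → |Z| = 1/|Y| = 1076 Ω, ∠Z = −∠Y = -73.09°
I = V/|Z| = 4.46/1076 = 4.143 mA

4.143 mA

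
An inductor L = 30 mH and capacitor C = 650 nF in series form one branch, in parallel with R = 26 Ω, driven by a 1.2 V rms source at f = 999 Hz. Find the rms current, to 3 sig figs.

50.8 mA

ω = 2πf = 6277 rad/s
X_L = ωL = 188 Ω
X_C = 1/(ωC) = 245 Ω
Branch 1: Z₁ = R = 26.0 Ω
Branch 2 (series LC): Z₂ = j(X_L − X_C) = −j56.8 Ω
Parallel: Z = Z₁Z₂/(Z₁+Z₂), |Z| = 23.6 Ω, ∠Z = -24.6°
I = V/|Z| = 1.2/23.6 = 50.8 mA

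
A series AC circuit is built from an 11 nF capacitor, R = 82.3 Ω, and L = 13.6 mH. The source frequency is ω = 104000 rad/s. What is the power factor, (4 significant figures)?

X_L = ωL = 1414 Ω
X_C = 1/(ωC) = 874.1 Ω
Net reactance X = X_L − X_C = 540.3 Ω
Z = 82.30 + j540.3 Ω
|Z| = √(82.30² + 540.3²) = 546.5 Ω
∠Z = arctan(540.3/82.30) = 81.34°
cos φ = cos(81.34°) = 0.1506

0.1506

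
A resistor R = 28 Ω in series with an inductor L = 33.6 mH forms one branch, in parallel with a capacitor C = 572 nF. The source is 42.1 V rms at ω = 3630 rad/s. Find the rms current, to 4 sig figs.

252.0 mA

X_L = ωL = 122.0 Ω
X_C = 1/(ωC) = 481.6 Ω
Branch 1 (R+jX_L): Z₁ = 28.00 + j122.0 Ω, |Z₁| = 125.1 Ω
Branch 2 (−jX_C): Z₂ = −j481.6 Ω
Parallel: Z = Z₁Z₂/(Z₁+Z₂), |Z| = 167.1 Ω, ∠Z = 72.62°
I = V/|Z| = 42.1/167.1 = 252.0 mA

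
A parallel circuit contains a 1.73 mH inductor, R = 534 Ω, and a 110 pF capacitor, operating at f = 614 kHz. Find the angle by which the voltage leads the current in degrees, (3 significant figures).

-8.34°

ω = 2πf = 3.858e+06 rad/s
X_L = ωL = 6670 Ω
X_C = 1/(ωC) = 2360 Ω
Parallel: admittances add. Y = 1/R + 1/(jωL) + jωC
Y = (0.00187 + j0.000275) S
|Y| = 0.00189 S → |Z| = 1/|Y| = 528 Ω, ∠Z = −∠Y = -8.34°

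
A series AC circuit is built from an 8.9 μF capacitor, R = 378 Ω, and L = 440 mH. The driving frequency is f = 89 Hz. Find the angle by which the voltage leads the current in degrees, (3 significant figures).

6.81°

ω = 2πf = 559.2 rad/s
X_L = ωL = 246 Ω
X_C = 1/(ωC) = 201 Ω
Net reactance X = X_L − X_C = 45.1 Ω
Z = 378 + j45.1 Ω
|Z| = √(378² + 45.1²) = 381 Ω
∠Z = arctan(45.1/378) = 6.81°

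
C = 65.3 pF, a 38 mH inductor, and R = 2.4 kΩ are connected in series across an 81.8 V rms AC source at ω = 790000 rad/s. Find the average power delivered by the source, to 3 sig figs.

135 mW

X_L = ωL = 30000 Ω
X_C = 1/(ωC) = 19400 Ω
Net reactance X = X_L − X_C = 10600 Ω
Z = 2400 + j10600 Ω
|Z| = √(2400² + 10600²) = 10900 Ω
∠Z = arctan(10600/2400) = 77.3°
I = V/|Z| = 7.50 mA
P = VI cos φ = 81.8 × 0.00750 × cos(77.3°) = 135 mW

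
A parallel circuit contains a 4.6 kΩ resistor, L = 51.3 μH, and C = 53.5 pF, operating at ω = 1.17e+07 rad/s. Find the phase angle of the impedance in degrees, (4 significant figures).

78.19°

X_L = ωL = 600.2 Ω
X_C = 1/(ωC) = 1598 Ω
Parallel: admittances add. Y = 1/R + 1/(jωL) + jωC
Y = (0.0002174 − j0.001040) S
|Y| = 0.001063 S → |Z| = 1/|Y| = 941.1 Ω, ∠Z = −∠Y = 78.19°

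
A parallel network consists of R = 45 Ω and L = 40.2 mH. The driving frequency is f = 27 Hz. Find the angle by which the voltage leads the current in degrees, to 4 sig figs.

81.38°

ω = 2πf = 169.6 rad/s
X_L = ωL = 6.820 Ω
Parallel: admittances add. Y = 1/R + 1/(jωL)
Y = (0.02222 − j0.1466) S
|Y| = 0.1483 S → |Z| = 1/|Y| = 6.743 Ω, ∠Z = −∠Y = 81.38°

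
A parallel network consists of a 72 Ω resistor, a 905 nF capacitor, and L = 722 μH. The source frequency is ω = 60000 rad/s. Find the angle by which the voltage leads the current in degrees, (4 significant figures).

X_L = ωL = 43.32 Ω
X_C = 1/(ωC) = 18.42 Ω
Parallel: admittances add. Y = 1/R + 1/(jωL) + jωC
Y = (0.01389 + j0.03122) S
|Y| = 0.03417 S → |Z| = 1/|Y| = 29.27 Ω, ∠Z = −∠Y = -66.01°

-66.01°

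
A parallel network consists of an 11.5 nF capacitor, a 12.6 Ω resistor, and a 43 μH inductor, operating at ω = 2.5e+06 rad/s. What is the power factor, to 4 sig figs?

0.9713

X_L = ωL = 107.5 Ω
X_C = 1/(ωC) = 34.78 Ω
Parallel: admittances add. Y = 1/R + 1/(jωL) + jωC
Y = (0.07937 + j0.01945) S
|Y| = 0.08171 S → |Z| = 1/|Y| = 12.24 Ω, ∠Z = −∠Y = -13.77°
cos φ = cos(-13.77°) = 0.9713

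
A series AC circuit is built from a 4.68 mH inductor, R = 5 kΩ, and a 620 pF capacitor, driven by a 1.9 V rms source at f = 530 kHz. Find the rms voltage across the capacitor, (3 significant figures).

ω = 2πf = 3.33e+06 rad/s
X_L = ωL = 15600 Ω
X_C = 1/(ωC) = 484 Ω
Net reactance X = X_L − X_C = 15100 Ω
Z = 5000 + j15100 Ω
|Z| = √(5000² + 15100²) = 15900 Ω
I = V/|Z| = 119 μA
V_C = I·|Z_C| = 0.000119 × 484 = 0.0579 V

0.0579 V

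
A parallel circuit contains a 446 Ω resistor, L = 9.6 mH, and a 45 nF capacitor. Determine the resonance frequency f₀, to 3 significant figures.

ω₀ = 1/√(LC) = 1/√(0.0096 × 4.5e-08) = 48110 rad/s
f₀ = ω₀/(2π) = 7.66 kHz

7.66 kHz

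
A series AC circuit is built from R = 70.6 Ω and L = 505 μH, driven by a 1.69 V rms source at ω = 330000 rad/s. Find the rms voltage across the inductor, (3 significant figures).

X_L = ωL = 167 Ω
Z = 70.6 + j167 Ω
|Z| = √(70.6² + 167²) = 181 Ω
I = V/|Z| = 9.34 mA
V_L = I·|Z_L| = 0.00934 × 167 = 1.56 V

1.56 V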